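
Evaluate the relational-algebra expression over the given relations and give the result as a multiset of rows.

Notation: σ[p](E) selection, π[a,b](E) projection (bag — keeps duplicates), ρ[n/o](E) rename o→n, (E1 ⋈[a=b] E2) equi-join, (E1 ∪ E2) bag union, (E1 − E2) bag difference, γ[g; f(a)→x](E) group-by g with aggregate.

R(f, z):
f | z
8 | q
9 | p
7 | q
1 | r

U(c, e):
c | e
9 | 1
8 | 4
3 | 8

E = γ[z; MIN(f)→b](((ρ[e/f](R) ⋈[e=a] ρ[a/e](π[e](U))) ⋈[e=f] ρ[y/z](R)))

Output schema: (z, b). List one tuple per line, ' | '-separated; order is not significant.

Subexpression sizes:
  R → 4
  ρ[e/f](R) → 4
  U → 3
  π[e](U) → 3
  ρ[a/e](π[e](U)) → 3
  (ρ[e/f](R) ⋈[e=a] ρ[a/e](π[e](U))) → 2
  R → 4
  ρ[y/z](R) → 4
  ((ρ[e/f](R) ⋈[e=a] ρ[a/e](π[e](U))) ⋈[e=f] ρ[y/z](R)) → 2
  γ[z; MIN(f)→b](((ρ[e/f](R) ⋈[e=a] ρ[a/e](π[e](U))) ⋈[e=f] ρ[y/z](R))) → 2

== RESULT ==
z | b
q | 8
r | 1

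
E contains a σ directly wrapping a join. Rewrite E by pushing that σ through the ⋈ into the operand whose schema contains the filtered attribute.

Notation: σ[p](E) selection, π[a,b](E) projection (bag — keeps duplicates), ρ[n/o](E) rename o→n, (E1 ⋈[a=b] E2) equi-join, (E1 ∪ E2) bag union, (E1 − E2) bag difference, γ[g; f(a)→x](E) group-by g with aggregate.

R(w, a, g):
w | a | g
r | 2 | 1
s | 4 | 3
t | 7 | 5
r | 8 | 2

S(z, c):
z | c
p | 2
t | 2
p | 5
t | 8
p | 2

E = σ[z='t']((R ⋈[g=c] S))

σ filters on z, owned by the right side.
E' = (R ⋈[g=c] σ[z='t'](S))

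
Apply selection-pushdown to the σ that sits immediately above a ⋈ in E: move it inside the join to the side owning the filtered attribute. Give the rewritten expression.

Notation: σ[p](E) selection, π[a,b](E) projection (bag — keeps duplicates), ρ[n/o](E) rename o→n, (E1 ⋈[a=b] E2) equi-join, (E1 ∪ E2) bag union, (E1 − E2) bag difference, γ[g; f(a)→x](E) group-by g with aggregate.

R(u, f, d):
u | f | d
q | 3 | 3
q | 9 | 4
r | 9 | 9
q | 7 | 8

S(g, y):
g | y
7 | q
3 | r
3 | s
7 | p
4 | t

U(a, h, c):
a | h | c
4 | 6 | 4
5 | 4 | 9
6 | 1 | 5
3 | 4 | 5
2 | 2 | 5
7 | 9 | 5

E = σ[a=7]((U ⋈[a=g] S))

σ filters on a, owned by the left side.
E' = (σ[a=7](U) ⋈[a=g] S)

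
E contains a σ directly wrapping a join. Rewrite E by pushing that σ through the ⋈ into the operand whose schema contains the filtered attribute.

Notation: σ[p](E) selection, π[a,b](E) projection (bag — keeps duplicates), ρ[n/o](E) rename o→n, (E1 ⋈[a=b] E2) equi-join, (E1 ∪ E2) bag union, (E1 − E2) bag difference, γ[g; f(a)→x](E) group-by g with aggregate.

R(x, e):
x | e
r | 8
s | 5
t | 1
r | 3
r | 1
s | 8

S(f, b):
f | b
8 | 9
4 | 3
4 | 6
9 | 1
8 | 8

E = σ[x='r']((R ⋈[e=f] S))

σ filters on x, owned by the left side.
E' = (σ[x='r'](R) ⋈[e=f] S)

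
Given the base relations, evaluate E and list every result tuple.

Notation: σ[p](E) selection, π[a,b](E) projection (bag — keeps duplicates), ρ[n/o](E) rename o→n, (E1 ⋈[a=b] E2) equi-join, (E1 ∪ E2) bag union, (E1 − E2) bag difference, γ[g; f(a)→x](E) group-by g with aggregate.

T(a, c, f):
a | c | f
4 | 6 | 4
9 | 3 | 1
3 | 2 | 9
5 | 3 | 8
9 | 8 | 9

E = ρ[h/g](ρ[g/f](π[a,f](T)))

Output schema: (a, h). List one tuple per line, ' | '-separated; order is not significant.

Row counts bottom-up:
  T → 5
  π[a,f](T) → 5
  ρ[g/f](π[a,f](T)) → 5
  ρ[h/g](ρ[g/f](π[a,f](T))) → 5

== RESULT ==
a | h
3 | 9
4 | 4
5 | 8
9 | 1
9 | 9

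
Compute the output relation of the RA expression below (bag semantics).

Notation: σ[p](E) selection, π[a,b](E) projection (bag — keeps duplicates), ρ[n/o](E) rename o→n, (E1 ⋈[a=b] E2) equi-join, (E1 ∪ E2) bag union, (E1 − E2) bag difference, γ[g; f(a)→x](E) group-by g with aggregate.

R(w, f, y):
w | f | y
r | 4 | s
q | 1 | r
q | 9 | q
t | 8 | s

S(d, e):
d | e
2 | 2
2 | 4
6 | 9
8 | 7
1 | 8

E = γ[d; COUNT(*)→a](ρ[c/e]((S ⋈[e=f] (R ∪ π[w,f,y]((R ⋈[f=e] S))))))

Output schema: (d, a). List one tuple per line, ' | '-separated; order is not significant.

Subexpression sizes:
  S → 5
  R → 4
  R → 4
  S → 5
  (R ⋈[f=e] S) → 3
  π[w,f,y]((R ⋈[f=e] S)) → 3
  (R ∪ π[w,f,y]((R ⋈[f=e] S))) → 7
  (S ⋈[e=f] (R ∪ π[w,f,y]((R ⋈[f=e] S)))) → 6
  ρ[c/e]((S ⋈[e=f] (R ∪ π[w,f,y]((R ⋈[f=e] S))))) → 6
  γ[d; COUNT(*)→a](ρ[c/e]((S ⋈[e=f] (R ∪ π[w,f,y]((R ⋈[f=e] S)))))) → 3

== RESULT ==
d | a
1 | 2
2 | 2
6 | 2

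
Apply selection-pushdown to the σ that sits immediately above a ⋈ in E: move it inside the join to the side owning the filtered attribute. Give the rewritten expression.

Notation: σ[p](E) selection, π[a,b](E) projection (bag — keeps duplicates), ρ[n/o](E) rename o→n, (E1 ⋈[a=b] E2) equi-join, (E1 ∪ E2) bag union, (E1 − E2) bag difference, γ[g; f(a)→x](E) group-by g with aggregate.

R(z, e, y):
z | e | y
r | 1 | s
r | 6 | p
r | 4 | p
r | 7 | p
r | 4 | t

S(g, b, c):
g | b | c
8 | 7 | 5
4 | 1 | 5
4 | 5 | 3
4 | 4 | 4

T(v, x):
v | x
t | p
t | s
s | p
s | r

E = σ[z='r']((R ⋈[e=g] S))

σ filters on z, owned by the left side.
E' = (σ[z='r'](R) ⋈[e=g] S)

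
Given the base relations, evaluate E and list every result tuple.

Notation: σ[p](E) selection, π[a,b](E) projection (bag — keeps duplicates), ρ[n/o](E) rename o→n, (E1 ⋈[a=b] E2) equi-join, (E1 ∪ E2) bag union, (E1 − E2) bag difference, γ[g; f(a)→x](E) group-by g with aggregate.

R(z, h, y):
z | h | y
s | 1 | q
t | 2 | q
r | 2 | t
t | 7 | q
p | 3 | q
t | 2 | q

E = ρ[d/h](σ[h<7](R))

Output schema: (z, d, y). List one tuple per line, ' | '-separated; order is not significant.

Subexpression sizes:
  R → 6
  σ[h<7](R) → 5
  ρ[d/h](σ[h<7](R)) → 5

== RESULT ==
z | d | y
p | 3 | q
r | 2 | t
s | 1 | q
t | 2 | q
t | 2 | q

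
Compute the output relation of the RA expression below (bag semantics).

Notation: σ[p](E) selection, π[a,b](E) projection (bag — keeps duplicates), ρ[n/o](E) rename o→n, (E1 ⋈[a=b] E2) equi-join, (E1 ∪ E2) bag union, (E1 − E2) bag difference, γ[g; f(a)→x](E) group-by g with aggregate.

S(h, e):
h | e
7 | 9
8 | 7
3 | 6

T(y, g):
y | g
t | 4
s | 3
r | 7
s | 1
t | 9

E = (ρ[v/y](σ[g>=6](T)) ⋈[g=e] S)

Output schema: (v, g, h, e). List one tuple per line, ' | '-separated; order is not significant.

Subexpression sizes:
  T → 5
  σ[g>=6](T) → 2
  ρ[v/y](σ[g>=6](T)) → 2
  S → 3
  (ρ[v/y](σ[g>=6](T)) ⋈[g=e] S) → 2

== RESULT ==
v | g | h | e
r | 7 | 8 | 7
t | 9 | 7 | 9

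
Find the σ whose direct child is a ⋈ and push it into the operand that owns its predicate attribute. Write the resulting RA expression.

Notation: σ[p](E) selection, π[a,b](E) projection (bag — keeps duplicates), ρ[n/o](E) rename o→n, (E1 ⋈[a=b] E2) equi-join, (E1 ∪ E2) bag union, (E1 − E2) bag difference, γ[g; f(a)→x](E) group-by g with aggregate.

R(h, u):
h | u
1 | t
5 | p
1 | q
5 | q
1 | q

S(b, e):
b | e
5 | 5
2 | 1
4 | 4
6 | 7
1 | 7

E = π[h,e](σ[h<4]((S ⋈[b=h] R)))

σ filters on h, owned by the right side.
E' = π[h,e]((S ⋈[b=h] σ[h<4](R)))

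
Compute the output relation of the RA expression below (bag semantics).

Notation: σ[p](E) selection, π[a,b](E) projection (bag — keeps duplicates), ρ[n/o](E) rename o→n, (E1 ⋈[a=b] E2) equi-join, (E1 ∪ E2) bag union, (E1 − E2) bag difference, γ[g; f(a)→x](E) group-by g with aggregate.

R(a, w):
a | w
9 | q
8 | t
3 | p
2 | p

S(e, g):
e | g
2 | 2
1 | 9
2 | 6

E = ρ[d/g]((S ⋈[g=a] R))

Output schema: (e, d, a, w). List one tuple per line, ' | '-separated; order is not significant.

Row counts bottom-up:
  S → 3
  R → 4
  (S ⋈[g=a] R) → 2
  ρ[d/g]((S ⋈[g=a] R)) → 2

== RESULT ==
e | d | a | w
1 | 9 | 9 | q
2 | 2 | 2 | p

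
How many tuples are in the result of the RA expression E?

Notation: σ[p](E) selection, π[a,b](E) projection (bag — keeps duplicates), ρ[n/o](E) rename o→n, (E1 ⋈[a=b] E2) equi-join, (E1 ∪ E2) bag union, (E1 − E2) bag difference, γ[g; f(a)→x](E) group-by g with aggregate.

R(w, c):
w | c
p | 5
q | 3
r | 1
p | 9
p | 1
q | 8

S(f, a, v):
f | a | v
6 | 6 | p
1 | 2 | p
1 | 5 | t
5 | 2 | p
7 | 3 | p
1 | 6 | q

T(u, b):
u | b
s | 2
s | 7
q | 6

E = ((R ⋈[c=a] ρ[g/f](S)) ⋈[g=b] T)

Subexpression sizes:
  R → 6
  S → 6
  ρ[g/f](S) → 6
  (R ⋈[c=a] ρ[g/f](S)) → 2
  T → 3
  ((R ⋈[c=a] ρ[g/f](S)) ⋈[g=b] T) → 1

|E| = 1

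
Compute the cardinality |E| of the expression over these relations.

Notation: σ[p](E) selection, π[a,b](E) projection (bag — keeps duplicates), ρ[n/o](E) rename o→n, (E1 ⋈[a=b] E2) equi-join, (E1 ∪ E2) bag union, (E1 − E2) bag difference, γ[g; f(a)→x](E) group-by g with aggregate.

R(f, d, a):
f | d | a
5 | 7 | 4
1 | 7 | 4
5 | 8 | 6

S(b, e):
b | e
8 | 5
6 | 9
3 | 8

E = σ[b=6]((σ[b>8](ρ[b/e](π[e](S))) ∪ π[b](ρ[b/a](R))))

Stepwise |·|:
  S → 3
  π[e](S) → 3
  ρ[b/e](π[e](S)) → 3
  σ[b>8](ρ[b/e](π[e](S))) → 1
  R → 3
  ρ[b/a](R) → 3
  π[b](ρ[b/a](R)) → 3
  (σ[b>8](ρ[b/e](π[e](S))) ∪ π[b](ρ[b/a](R))) → 4
  σ[b=6]((σ[b>8](ρ[b/e](π[e](S))) ∪ π[b](ρ[b/a](R)))) → 1

|E| = 1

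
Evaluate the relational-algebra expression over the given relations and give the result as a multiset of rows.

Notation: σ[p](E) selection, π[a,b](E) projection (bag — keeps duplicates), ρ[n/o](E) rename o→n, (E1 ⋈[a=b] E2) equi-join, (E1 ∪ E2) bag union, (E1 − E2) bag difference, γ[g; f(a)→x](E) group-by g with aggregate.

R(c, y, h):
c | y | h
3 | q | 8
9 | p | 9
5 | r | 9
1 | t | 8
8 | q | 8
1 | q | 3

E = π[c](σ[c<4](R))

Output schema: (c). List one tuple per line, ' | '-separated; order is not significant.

Stepwise |·|:
  R → 6
  σ[c<4](R) → 3
  π[c](σ[c<4](R)) → 3

== RESULT ==
c
1
1
3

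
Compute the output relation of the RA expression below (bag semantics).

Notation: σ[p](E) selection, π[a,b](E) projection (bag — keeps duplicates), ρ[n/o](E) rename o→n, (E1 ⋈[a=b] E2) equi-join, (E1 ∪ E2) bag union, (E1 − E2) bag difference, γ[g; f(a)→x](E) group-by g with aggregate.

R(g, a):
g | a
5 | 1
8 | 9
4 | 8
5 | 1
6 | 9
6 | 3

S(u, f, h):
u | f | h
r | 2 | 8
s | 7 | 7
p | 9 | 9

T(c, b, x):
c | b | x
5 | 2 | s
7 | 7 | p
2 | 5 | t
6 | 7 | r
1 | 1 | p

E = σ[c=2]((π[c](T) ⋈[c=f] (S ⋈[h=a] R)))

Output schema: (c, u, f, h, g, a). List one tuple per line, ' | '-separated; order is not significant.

Stepwise |·|:
  T → 5
  π[c](T) → 5
  S → 3
  R → 6
  (S ⋈[h=a] R) → 3
  (π[c](T) ⋈[c=f] (S ⋈[h=a] R)) → 1
  σ[c=2]((π[c](T) ⋈[c=f] (S ⋈[h=a] R))) → 1

== RESULT ==
c | u | f | h | g | a
2 | r | 2 | 8 | 4 | 8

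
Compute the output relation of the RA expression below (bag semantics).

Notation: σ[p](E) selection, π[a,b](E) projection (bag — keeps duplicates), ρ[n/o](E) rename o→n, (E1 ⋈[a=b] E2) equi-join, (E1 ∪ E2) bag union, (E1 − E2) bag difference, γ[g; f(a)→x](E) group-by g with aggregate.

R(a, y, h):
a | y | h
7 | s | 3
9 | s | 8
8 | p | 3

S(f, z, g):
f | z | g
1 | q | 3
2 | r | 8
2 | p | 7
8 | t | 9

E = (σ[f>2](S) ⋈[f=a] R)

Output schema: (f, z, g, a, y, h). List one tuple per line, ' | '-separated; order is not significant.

Row counts bottom-up:
  S → 4
  σ[f>2](S) → 1
  R → 3
  (σ[f>2](S) ⋈[f=a] R) → 1

== RESULT ==
f | z | g | a | y | h
8 | t | 9 | 8 | p | 3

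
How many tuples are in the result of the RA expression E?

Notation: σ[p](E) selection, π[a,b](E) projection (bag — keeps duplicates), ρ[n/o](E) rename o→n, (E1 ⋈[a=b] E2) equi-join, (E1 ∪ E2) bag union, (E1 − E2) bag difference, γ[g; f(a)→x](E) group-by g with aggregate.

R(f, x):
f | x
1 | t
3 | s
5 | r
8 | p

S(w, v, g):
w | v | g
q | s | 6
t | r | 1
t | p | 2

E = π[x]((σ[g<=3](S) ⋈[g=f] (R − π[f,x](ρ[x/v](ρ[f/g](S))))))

Per-node cardinality:
  S → 3
  σ[g<=3](S) → 2
  R → 4
  S → 3
  ρ[f/g](S) → 3
  ρ[x/v](ρ[f/g](S)) → 3
  π[f,x](ρ[x/v](ρ[f/g](S))) → 3
  (R − π[f,x](ρ[x/v](ρ[f/g](S)))) → 4
  (σ[g<=3](S) ⋈[g=f] (R − π[f,x](ρ[x/v](ρ[f/g](S))))) → 1
  π[x]((σ[g<=3](S) ⋈[g=f] (R − π[f,x](ρ[x/v](ρ[f/g](S)))))) → 1

|E| = 1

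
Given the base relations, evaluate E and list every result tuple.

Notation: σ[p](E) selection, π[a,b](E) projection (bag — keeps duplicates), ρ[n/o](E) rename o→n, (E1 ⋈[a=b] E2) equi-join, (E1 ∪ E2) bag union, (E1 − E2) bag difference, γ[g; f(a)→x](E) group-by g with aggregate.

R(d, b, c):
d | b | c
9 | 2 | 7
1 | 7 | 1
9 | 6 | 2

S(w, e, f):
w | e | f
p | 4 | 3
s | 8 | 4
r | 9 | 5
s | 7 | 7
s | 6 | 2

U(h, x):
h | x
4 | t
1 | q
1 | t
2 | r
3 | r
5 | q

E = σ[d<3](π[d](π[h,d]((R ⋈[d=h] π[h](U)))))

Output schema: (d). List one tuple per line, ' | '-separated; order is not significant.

Subexpression sizes:
  R → 3
  U → 6
  π[h](U) → 6
  (R ⋈[d=h] π[h](U)) → 2
  π[h,d]((R ⋈[d=h] π[h](U))) → 2
  π[d](π[h,d]((R ⋈[d=h] π[h](U)))) → 2
  σ[d<3](π[d](π[h,d]((R ⋈[d=h] π[h](U))))) → 2

== RESULT ==
d
1
1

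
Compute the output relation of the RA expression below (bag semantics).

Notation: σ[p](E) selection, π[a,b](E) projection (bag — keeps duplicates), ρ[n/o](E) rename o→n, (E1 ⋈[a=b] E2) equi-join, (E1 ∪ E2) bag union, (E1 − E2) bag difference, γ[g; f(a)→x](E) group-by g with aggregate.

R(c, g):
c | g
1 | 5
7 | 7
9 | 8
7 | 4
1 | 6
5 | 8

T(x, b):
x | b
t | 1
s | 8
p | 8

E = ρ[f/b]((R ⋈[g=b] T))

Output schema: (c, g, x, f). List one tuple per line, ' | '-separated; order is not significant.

Per-node cardinality:
  R → 6
  T → 3
  (R ⋈[g=b] T) → 4
  ρ[f/b]((R ⋈[g=b] T)) → 4

== RESULT ==
c | g | x | f
5 | 8 | p | 8
5 | 8 | s | 8
9 | 8 | p | 8
9 | 8 | s | 8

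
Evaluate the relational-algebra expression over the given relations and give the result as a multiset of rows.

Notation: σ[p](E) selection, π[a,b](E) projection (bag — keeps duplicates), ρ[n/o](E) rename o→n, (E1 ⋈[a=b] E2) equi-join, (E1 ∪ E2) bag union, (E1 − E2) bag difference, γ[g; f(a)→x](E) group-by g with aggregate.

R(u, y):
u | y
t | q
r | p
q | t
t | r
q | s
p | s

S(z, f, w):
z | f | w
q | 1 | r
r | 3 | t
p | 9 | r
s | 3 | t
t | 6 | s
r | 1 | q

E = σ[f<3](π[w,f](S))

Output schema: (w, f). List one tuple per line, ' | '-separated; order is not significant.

Per-node cardinality:
  S → 6
  π[w,f](S) → 6
  σ[f<3](π[w,f](S)) → 2

== RESULT ==
w | f
q | 1
r | 1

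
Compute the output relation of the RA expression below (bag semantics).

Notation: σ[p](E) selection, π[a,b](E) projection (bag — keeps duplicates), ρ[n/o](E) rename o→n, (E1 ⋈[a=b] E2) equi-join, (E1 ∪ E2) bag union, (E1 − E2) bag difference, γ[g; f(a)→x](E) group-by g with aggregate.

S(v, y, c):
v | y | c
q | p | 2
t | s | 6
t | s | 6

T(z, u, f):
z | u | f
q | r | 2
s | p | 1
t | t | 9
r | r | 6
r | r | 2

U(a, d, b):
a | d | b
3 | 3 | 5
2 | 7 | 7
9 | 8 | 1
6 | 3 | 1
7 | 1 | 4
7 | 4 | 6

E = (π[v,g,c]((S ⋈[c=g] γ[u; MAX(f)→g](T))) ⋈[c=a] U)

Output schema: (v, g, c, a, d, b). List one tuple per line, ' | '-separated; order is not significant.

Row counts bottom-up:
  S → 3
  T → 5
  γ[u; MAX(f)→g](T) → 3
  (S ⋈[c=g] γ[u; MAX(f)→g](T)) → 2
  π[v,g,c]((S ⋈[c=g] γ[u; MAX(f)→g](T))) → 2
  U → 6
  (π[v,g,c]((S ⋈[c=g] γ[u; MAX(f)→g](T))) ⋈[c=a] U) → 2

== RESULT ==
v | g | c | a | d | b
t | 6 | 6 | 6 | 3 | 1
t | 6 | 6 | 6 | 3 | 1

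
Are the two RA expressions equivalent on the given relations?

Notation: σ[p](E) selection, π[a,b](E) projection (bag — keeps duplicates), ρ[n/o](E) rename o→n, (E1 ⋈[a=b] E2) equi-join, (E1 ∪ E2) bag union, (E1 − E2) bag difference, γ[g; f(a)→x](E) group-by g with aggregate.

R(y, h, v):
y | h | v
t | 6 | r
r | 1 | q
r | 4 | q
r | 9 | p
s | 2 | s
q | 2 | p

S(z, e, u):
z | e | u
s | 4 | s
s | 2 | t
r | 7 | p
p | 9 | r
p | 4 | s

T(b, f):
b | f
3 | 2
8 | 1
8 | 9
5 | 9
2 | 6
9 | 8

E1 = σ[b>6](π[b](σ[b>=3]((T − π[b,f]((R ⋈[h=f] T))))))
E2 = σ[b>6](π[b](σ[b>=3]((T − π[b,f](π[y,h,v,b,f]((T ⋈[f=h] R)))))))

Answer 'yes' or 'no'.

E1 row counts bottom-up:
  T → 6
  R → 6
  T → 6
  (R ⋈[h=f] T) → 6
  π[b,f]((R ⋈[h=f] T)) → 6
  (T − π[b,f]((R ⋈[h=f] T))) → 1
  σ[b>=3]((T − π[b,f]((R ⋈[h=f] T)))) → 1
  π[b](σ[b>=3]((T − π[b,f]((R ⋈[h=f] T))))) → 1
  σ[b>6](π[b](σ[b>=3]((T − π[b,f]((R ⋈[h=f] T)))))) → 1
E2 row counts bottom-up:
  T → 6
  T → 6
  R → 6
  (T ⋈[f=h] R) → 6
  π[y,h,v,b,f]((T ⋈[f=h] R)) → 6
  π[b,f](π[y,h,v,b,f]((T ⋈[f=h] R))) → 6
  (T − π[b,f](π[y,h,v,b,f]((T ⋈[f=h] R)))) → 1
  σ[b>=3]((T − π[b,f](π[y,h,v,b,f]((T ⋈[f=h] R))))) → 1
  π[b](σ[b>=3]((T − π[b,f](π[y,h,v,b,f]((T ⋈[f=h] R)))))) → 1
  σ[b>6](π[b](σ[b>=3]((T − π[b,f](π[y,h,v,b,f]((T ⋈[f=h] R))))))) → 1

E1 and E2 produce the same multiset:
b
9

yes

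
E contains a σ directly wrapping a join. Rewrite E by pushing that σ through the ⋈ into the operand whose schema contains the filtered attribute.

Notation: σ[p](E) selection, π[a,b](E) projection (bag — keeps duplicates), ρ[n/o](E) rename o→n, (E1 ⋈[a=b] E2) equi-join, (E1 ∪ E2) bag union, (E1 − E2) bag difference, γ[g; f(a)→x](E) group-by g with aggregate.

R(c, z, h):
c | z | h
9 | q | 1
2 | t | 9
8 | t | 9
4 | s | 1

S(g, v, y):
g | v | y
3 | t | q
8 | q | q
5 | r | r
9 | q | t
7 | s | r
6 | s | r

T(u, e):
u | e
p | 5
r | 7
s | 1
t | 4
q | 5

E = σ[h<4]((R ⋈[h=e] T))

σ filters on h, owned by the left side.
E' = (σ[h<4](R) ⋈[h=e] T)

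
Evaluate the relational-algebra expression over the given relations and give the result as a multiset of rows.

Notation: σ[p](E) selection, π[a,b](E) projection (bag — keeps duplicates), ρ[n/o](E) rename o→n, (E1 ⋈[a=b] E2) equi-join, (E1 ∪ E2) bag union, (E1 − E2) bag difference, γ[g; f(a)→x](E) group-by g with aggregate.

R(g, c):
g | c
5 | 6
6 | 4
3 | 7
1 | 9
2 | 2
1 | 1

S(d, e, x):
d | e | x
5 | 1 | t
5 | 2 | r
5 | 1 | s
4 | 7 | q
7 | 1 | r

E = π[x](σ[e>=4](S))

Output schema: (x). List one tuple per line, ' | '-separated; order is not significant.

Per-node cardinality:
  S → 5
  σ[e>=4](S) → 1
  π[x](σ[e>=4](S)) → 1

== RESULT ==
x
q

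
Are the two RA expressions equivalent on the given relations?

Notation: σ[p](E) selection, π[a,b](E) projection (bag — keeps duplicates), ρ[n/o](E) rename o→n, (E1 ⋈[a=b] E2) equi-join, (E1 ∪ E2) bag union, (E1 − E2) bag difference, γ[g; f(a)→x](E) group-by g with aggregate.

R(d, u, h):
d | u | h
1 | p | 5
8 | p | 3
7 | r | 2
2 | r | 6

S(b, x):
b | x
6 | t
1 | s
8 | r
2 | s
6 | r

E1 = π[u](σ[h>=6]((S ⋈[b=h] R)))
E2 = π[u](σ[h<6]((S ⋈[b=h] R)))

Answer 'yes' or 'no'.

E1 per-node cardinality:
  S → 5
  R → 4
  (S ⋈[b=h] R) → 3
  σ[h>=6]((S ⋈[b=h] R)) → 2
  π[u](σ[h>=6]((S ⋈[b=h] R))) → 2
E2 per-node cardinality:
  S → 5
  R → 4
  (S ⋈[b=h] R) → 3
  σ[h<6]((S ⋈[b=h] R)) → 1
  π[u](σ[h<6]((S ⋈[b=h] R))) → 1

E1 result:
u
r
r
E2 result:
u
r
Witness: ('r',) appears 2× in E1 but 1× in E2.

no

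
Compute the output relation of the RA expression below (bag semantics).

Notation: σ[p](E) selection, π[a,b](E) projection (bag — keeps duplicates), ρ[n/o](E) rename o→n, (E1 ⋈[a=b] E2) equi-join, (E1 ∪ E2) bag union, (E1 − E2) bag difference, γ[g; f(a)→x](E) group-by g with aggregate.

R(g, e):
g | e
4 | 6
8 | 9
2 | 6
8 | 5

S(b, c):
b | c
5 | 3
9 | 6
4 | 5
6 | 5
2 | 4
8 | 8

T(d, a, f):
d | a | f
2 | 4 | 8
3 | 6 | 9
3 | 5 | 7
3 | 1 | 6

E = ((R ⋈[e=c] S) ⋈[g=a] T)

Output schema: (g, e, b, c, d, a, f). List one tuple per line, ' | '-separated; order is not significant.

Per-node cardinality:
  R → 4
  S → 6
  (R ⋈[e=c] S) → 4
  T → 4
  ((R ⋈[e=c] S) ⋈[g=a] T) → 1

== RESULT ==
g | e | b | c | d | a | f
4 | 6 | 9 | 6 | 2 | 4 | 8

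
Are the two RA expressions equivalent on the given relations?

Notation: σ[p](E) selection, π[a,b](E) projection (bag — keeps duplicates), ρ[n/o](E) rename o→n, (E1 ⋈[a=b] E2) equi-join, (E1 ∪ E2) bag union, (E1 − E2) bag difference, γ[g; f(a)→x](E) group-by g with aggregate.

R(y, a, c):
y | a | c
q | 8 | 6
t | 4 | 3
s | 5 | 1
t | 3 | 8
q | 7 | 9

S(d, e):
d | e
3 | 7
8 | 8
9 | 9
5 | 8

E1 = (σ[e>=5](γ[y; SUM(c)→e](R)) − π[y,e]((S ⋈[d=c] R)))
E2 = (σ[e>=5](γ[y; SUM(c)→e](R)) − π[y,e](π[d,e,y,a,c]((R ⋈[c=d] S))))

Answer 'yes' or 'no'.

E1 row counts bottom-up:
  R → 5
  γ[y; SUM(c)→e](R) → 3
  σ[e>=5](γ[y; SUM(c)→e](R)) → 2
  S → 4
  R → 5
  (S ⋈[d=c] R) → 3
  π[y,e]((S ⋈[d=c] R)) → 3
  (σ[e>=5](γ[y; SUM(c)→e](R)) − π[y,e]((S ⋈[d=c] R))) → 2
E2 row counts bottom-up:
  R → 5
  γ[y; SUM(c)→e](R) → 3
  σ[e>=5](γ[y; SUM(c)→e](R)) → 2
  R → 5
  S → 4
  (R ⋈[c=d] S) → 3
  π[d,e,y,a,c]((R ⋈[c=d] S)) → 3
  π[y,e](π[d,e,y,a,c]((R ⋈[c=d] S))) → 3
  (σ[e>=5](γ[y; SUM(c)→e](R)) − π[y,e](π[d,e,y,a,c]((R ⋈[c=d] S)))) → 2

E1 and E2 produce the same multiset:
y | e
q | 15
t | 11

yes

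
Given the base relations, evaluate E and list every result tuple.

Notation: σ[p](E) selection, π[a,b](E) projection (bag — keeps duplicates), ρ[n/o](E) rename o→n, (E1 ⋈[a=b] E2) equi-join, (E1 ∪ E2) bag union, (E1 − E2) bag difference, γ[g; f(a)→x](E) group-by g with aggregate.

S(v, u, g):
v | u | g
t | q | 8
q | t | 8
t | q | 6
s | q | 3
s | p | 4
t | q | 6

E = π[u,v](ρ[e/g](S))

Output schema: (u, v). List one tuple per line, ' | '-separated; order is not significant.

Per-node cardinality:
  S → 6
  ρ[e/g](S) → 6
  π[u,v](ρ[e/g](S)) → 6

== RESULT ==
u | v
p | s
q | s
q | t
q | t
q | t
t | q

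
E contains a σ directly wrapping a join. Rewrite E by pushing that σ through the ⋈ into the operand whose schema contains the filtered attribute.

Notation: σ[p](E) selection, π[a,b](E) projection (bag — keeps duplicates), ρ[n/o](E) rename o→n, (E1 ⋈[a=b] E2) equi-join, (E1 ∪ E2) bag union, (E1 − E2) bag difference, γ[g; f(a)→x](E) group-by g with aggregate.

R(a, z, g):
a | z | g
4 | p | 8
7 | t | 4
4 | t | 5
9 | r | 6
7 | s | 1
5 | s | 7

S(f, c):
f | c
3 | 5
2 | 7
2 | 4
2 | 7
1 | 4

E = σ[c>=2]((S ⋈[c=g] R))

σ filters on c, owned by the left side.
E' = (σ[c>=2](S) ⋈[c=g] R)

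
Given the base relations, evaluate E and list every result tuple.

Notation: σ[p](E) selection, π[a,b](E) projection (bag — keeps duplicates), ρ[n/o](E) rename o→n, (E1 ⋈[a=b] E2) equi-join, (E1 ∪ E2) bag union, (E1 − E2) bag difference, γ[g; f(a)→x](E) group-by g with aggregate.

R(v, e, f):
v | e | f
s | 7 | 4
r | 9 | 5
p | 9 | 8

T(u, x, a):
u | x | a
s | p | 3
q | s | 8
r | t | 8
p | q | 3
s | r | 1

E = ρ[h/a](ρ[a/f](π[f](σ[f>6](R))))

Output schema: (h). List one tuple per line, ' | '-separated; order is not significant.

Per-node cardinality:
  R → 3
  σ[f>6](R) → 1
  π[f](σ[f>6](R)) → 1
  ρ[a/f](π[f](σ[f>6](R))) → 1
  ρ[h/a](ρ[a/f](π[f](σ[f>6](R)))) → 1

== RESULT ==
h
8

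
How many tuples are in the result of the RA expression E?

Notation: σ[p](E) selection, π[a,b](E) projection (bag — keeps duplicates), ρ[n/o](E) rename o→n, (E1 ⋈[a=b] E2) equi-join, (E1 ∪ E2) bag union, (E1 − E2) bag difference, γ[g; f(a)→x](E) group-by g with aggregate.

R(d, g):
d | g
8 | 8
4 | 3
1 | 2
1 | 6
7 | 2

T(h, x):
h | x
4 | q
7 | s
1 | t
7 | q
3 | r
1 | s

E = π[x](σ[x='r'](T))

Stepwise |·|:
  T → 6
  σ[x='r'](T) → 1
  π[x](σ[x='r'](T)) → 1

|E| = 1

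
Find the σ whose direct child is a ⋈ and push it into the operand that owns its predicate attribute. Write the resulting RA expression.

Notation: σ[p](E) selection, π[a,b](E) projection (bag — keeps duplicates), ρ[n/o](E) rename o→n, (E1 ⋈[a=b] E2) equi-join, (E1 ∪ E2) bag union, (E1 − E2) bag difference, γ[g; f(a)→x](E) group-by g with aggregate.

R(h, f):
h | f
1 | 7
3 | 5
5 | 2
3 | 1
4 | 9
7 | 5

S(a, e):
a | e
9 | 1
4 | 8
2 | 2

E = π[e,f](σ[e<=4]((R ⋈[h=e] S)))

σ filters on e, owned by the right side.
E' = π[e,f]((R ⋈[h=e] σ[e<=4](S)))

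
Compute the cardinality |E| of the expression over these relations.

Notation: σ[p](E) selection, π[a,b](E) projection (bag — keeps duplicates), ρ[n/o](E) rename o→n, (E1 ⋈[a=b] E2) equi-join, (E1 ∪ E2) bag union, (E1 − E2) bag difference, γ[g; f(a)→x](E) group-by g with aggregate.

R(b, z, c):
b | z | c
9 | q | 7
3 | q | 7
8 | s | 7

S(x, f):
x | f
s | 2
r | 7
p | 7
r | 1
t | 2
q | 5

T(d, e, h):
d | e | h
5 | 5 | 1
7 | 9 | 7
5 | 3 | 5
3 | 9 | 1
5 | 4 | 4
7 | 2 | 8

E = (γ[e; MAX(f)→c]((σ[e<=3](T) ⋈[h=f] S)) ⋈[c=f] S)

Row counts bottom-up:
  T → 6
  σ[e<=3](T) → 2
  S → 6
  (σ[e<=3](T) ⋈[h=f] S) → 1
  γ[e; MAX(f)→c]((σ[e<=3](T) ⋈[h=f] S)) → 1
  S → 6
  (γ[e; MAX(f)→c]((σ[e<=3](T) ⋈[h=f] S)) ⋈[c=f] S) → 1

|E| = 1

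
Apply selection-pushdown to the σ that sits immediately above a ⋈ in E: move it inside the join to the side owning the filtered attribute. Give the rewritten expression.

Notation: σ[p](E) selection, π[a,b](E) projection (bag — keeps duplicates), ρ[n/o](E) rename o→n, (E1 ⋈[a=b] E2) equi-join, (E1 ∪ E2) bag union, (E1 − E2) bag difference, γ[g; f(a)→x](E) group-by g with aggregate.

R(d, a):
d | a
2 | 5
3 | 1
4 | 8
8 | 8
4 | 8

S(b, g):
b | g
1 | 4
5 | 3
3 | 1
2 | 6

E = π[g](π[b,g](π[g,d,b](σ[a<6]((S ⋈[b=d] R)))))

σ filters on a, owned by the right side.
E' = π[g](π[b,g](π[g,d,b]((S ⋈[b=d] σ[a<6](R)))))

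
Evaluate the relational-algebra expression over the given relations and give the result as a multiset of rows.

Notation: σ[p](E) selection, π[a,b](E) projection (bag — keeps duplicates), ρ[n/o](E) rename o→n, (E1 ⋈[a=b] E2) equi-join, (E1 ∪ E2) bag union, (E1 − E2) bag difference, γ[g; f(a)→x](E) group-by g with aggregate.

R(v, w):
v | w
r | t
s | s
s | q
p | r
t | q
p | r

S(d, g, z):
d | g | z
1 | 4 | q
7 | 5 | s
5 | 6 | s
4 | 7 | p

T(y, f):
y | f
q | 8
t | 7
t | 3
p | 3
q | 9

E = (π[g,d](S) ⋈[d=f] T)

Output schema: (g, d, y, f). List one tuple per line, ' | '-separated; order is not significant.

Per-node cardinality:
  S → 4
  π[g,d](S) → 4
  T → 5
  (π[g,d](S) ⋈[d=f] T) → 1

== RESULT ==
g | d | y | f
5 | 7 | t | 7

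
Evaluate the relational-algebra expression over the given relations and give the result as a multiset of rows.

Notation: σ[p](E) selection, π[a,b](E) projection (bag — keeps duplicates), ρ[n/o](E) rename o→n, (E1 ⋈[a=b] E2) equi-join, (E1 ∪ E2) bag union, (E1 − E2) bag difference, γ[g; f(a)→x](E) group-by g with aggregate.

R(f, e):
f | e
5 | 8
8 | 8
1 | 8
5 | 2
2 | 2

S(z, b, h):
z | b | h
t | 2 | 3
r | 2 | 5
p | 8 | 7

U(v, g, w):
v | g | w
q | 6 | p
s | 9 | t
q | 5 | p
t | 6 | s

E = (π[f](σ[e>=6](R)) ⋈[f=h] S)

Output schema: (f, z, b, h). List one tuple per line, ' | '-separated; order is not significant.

Stepwise |·|:
  R → 5
  σ[e>=6](R) → 3
  π[f](σ[e>=6](R)) → 3
  S → 3
  (π[f](σ[e>=6](R)) ⋈[f=h] S) → 1

== RESULT ==
f | z | b | h
5 | r | 2 | 5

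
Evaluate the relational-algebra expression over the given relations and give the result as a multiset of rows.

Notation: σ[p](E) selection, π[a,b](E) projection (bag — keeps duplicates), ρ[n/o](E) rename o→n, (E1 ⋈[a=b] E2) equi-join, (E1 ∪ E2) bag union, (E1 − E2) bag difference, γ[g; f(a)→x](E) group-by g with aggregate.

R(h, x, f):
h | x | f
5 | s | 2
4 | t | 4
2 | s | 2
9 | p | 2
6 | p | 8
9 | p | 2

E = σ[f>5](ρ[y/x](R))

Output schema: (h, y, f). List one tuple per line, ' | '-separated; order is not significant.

Row counts bottom-up:
  R → 6
  ρ[y/x](R) → 6
  σ[f>5](ρ[y/x](R)) → 1

== RESULT ==
h | y | f
6 | p | 8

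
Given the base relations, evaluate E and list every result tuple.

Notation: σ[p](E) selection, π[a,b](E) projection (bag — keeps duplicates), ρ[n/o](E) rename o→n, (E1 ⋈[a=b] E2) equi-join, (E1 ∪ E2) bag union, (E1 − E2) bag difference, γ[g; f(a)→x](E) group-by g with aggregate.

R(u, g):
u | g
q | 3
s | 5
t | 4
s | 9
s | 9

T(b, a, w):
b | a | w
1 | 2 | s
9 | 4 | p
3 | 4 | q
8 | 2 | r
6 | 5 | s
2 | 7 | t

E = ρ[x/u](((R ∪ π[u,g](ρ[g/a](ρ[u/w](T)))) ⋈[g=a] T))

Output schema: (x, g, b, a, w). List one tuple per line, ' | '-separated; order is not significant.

Stepwise |·|:
  R → 5
  T → 6
  ρ[u/w](T) → 6
  ρ[g/a](ρ[u/w](T)) → 6
  π[u,g](ρ[g/a](ρ[u/w](T))) → 6
  (R ∪ π[u,g](ρ[g/a](ρ[u/w](T)))) → 11
  T → 6
  ((R ∪ π[u,g](ρ[g/a](ρ[u/w](T)))) ⋈[g=a] T) → 13
  ρ[x/u](((R ∪ π[u,g](ρ[g/a](ρ[u/w](T)))) ⋈[g=a] T)) → 13

== RESULT ==
x | g | b | a | w
p | 4 | 3 | 4 | q
p | 4 | 9 | 4 | p
q | 4 | 3 | 4 | q
q | 4 | 9 | 4 | p
r | 2 | 1 | 2 | s
r | 2 | 8 | 2 | r
s | 2 | 1 | 2 | s
s | 2 | 8 | 2 | r
s | 5 | 6 | 5 | s
s | 5 | 6 | 5 | s
t | 4 | 3 | 4 | q
t | 4 | 9 | 4 | p
t | 7 | 2 | 7 | t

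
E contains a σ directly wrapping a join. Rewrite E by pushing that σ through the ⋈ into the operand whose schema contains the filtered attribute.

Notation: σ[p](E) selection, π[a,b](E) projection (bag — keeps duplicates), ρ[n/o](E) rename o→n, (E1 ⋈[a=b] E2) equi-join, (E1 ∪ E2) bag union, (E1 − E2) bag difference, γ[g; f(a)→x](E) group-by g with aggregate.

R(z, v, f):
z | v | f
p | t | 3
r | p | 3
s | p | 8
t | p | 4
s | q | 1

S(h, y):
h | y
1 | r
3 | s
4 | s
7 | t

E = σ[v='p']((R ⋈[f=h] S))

σ filters on v, owned by the left side.
E' = (σ[v='p'](R) ⋈[f=h] S)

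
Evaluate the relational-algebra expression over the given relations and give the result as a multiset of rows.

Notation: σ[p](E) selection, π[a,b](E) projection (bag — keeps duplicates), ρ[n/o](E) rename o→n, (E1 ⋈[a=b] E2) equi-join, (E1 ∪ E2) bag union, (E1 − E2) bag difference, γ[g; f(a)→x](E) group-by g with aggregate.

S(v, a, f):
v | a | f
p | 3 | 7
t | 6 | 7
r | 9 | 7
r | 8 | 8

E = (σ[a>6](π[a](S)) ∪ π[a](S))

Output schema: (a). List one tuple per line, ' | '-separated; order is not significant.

Row counts bottom-up:
  S → 4
  π[a](S) → 4
  σ[a>6](π[a](S)) → 2
  S → 4
  π[a](S) → 4
  (σ[a>6](π[a](S)) ∪ π[a](S)) → 6

== RESULT ==
a
3
6
8
8
9
9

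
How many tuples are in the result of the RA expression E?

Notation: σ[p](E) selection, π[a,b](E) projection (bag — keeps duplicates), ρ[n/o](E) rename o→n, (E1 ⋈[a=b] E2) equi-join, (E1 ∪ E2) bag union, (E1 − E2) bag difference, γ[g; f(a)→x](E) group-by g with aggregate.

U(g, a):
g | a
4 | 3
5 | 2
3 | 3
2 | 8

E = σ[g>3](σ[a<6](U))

Subexpression sizes:
  U → 4
  σ[a<6](U) → 3
  σ[g>3](σ[a<6](U)) → 2

|E| = 2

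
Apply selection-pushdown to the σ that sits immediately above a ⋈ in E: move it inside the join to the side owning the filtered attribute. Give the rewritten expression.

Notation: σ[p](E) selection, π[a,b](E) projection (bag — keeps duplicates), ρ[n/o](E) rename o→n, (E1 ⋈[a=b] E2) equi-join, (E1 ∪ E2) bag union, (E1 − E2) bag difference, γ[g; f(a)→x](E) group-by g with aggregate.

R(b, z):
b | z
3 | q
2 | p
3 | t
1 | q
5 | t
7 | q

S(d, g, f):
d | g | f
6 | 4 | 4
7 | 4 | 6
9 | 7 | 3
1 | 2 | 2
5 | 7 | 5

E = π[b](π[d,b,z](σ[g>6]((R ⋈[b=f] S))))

σ filters on g, owned by the right side.
E' = π[b](π[d,b,z]((R ⋈[b=f] σ[g>6](S))))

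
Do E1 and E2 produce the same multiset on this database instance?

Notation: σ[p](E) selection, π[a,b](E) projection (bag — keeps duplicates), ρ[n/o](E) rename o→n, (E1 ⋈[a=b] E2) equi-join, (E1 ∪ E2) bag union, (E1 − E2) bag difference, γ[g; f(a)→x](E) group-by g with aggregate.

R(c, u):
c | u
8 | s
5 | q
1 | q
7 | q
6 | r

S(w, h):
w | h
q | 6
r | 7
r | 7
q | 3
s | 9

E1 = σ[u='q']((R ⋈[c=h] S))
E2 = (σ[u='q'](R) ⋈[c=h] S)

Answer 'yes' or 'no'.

E1 stepwise |·|:
  R → 5
  S → 5
  (R ⋈[c=h] S) → 3
  σ[u='q']((R ⋈[c=h] S)) → 2
E2 stepwise |·|:
  R → 5
  σ[u='q'](R) → 3
  S → 5
  (σ[u='q'](R) ⋈[c=h] S) → 2

E1 and E2 produce the same multiset:
c | u | w | h
7 | q | r | 7
7 | q | r | 7

yes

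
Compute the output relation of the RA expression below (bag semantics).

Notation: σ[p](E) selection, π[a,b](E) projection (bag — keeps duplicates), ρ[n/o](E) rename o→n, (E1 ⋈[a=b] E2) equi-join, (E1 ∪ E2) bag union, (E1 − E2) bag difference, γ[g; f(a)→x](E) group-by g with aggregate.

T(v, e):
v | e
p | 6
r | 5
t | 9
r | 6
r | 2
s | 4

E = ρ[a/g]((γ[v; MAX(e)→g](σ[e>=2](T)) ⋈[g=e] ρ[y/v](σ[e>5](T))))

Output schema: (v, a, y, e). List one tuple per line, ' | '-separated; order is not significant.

Subexpression sizes:
  T → 6
  σ[e>=2](T) → 6
  γ[v; MAX(e)→g](σ[e>=2](T)) → 4
  T → 6
  σ[e>5](T) → 3
  ρ[y/v](σ[e>5](T)) → 3
  (γ[v; MAX(e)→g](σ[e>=2](T)) ⋈[g=e] ρ[y/v](σ[e>5](T))) → 5
  ρ[a/g]((γ[v; MAX(e)→g](σ[e>=2](T)) ⋈[g=e] ρ[y/v](σ[e>5](T)))) → 5

== RESULT ==
v | a | y | e
p | 6 | p | 6
p | 6 | r | 6
r | 6 | p | 6
r | 6 | r | 6
t | 9 | t | 9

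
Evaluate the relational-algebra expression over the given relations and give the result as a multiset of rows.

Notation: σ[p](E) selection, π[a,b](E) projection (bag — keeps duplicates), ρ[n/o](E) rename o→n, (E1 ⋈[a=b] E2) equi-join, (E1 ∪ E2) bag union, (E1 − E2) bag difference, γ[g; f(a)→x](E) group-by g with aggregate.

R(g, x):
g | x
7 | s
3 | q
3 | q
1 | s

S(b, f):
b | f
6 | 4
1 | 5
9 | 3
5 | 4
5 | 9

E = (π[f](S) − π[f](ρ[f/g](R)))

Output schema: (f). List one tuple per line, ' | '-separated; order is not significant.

Row counts bottom-up:
  S → 5
  π[f](S) → 5
  R → 4
  ρ[f/g](R) → 4
  π[f](ρ[f/g](R)) → 4
  (π[f](S) − π[f](ρ[f/g](R))) → 4

== RESULT ==
f
4
4
5
9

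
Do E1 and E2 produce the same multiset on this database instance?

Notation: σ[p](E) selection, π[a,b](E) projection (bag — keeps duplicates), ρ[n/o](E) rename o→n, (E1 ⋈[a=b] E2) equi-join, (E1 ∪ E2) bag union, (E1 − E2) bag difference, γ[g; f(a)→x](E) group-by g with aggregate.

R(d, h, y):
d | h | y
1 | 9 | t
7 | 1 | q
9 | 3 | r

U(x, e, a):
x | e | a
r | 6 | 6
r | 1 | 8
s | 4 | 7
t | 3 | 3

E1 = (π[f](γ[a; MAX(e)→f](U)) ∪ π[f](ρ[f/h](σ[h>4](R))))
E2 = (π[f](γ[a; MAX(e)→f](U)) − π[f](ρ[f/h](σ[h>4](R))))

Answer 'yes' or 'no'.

E1 row counts bottom-up:
  U → 4
  γ[a; MAX(e)→f](U) → 4
  π[f](γ[a; MAX(e)→f](U)) → 4
  R → 3
  σ[h>4](R) → 1
  ρ[f/h](σ[h>4](R)) → 1
  π[f](ρ[f/h](σ[h>4](R))) → 1
  (π[f](γ[a; MAX(e)→f](U)) ∪ π[f](ρ[f/h](σ[h>4](R)))) → 5
E2 row counts bottom-up:
  U → 4
  γ[a; MAX(e)→f](U) → 4
  π[f](γ[a; MAX(e)→f](U)) → 4
  R → 3
  σ[h>4](R) → 1
  ρ[f/h](σ[h>4](R)) → 1
  π[f](ρ[f/h](σ[h>4](R))) → 1
  (π[f](γ[a; MAX(e)→f](U)) − π[f](ρ[f/h](σ[h>4](R)))) → 4

E1 result:
f
1
3
4
6
9
E2 result:
f
1
3
4
6
Witness: (9,) appears 1× in E1 but 0× in E2.

no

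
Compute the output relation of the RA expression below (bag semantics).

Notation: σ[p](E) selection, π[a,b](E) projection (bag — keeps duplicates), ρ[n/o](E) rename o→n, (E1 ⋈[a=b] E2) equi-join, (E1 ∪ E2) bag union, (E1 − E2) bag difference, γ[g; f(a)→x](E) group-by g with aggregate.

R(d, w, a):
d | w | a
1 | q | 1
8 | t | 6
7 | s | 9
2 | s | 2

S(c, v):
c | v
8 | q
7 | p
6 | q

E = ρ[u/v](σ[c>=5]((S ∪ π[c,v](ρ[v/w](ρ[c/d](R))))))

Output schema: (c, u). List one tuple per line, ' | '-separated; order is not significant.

Stepwise |·|:
  S → 3
  R → 4
  ρ[c/d](R) → 4
  ρ[v/w](ρ[c/d](R)) → 4
  π[c,v](ρ[v/w](ρ[c/d](R))) → 4
  (S ∪ π[c,v](ρ[v/w](ρ[c/d](R)))) → 7
  σ[c>=5]((S ∪ π[c,v](ρ[v/w](ρ[c/d](R))))) → 5
  ρ[u/v](σ[c>=5]((S ∪ π[c,v](ρ[v/w](ρ[c/d](R)))))) → 5

== RESULT ==
c | u
6 | q
7 | p
7 | s
8 | q
8 | t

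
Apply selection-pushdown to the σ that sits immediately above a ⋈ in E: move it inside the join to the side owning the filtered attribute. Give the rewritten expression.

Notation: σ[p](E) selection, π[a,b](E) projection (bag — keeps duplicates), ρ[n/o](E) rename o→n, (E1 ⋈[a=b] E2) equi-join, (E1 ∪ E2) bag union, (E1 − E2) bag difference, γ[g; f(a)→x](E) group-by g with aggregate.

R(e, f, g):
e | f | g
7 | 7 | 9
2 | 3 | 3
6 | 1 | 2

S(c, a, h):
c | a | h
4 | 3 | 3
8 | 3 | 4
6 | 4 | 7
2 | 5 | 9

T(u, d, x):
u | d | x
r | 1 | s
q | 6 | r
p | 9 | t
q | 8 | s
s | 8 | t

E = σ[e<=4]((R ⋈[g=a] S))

σ filters on e, owned by the left side.
E' = (σ[e<=4](R) ⋈[g=a] S)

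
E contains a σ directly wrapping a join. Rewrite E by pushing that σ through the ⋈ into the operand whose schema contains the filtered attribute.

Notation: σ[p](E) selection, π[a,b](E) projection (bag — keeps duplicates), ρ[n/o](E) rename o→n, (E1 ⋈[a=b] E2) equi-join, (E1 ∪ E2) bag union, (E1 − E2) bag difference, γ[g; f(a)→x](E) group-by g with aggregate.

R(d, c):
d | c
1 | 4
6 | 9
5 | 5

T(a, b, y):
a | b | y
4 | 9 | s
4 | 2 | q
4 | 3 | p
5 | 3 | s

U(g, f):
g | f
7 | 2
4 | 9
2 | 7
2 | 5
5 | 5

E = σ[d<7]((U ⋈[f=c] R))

σ filters on d, owned by the right side.
E' = (U ⋈[f=c] σ[d<7](R))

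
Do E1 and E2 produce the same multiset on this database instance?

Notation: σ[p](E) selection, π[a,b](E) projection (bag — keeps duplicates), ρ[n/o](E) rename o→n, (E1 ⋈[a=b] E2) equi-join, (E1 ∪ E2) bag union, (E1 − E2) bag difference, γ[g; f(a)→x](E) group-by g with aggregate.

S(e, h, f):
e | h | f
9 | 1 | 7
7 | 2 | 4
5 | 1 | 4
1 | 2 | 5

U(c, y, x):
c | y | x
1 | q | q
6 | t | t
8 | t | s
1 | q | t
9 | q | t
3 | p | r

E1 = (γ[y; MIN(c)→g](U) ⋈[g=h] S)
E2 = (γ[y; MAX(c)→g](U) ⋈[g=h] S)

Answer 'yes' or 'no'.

E1 per-node cardinality:
  U → 6
  γ[y; MIN(c)→g](U) → 3
  S → 4
  (γ[y; MIN(c)→g](U) ⋈[g=h] S) → 2
E2 per-node cardinality:
  U → 6
  γ[y; MAX(c)→g](U) → 3
  S → 4
  (γ[y; MAX(c)→g](U) ⋈[g=h] S) → 0

E1 result:
y | g | e | h | f
q | 1 | 5 | 1 | 4
q | 1 | 9 | 1 | 7
E2 result:
y | g | e | h | f
(0 rows)
Witness: ('q', 1, 5, 1, 4) appears 1× in E1 but 0× in E2.

no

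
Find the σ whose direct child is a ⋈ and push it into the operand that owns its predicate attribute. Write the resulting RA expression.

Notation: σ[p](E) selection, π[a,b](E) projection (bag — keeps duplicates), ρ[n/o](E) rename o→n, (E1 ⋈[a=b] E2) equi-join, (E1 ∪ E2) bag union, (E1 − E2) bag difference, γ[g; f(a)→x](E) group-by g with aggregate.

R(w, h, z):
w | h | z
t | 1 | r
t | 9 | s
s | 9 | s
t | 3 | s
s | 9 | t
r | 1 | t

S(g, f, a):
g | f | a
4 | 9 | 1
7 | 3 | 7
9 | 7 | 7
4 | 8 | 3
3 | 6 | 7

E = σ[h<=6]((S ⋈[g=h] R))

σ filters on h, owned by the right side.
E' = (S ⋈[g=h] σ[h<=6](R))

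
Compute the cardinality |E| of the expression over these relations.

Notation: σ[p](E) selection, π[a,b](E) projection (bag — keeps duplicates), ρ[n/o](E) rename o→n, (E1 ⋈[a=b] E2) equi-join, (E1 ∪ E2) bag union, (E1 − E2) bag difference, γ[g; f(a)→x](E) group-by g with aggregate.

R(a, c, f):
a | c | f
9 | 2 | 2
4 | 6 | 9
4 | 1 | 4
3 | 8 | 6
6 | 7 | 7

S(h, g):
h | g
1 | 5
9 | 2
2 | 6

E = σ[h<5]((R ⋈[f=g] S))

Subexpression sizes:
  R → 5
  S → 3
  (R ⋈[f=g] S) → 2
  σ[h<5]((R ⋈[f=g] S)) → 1

|E| = 1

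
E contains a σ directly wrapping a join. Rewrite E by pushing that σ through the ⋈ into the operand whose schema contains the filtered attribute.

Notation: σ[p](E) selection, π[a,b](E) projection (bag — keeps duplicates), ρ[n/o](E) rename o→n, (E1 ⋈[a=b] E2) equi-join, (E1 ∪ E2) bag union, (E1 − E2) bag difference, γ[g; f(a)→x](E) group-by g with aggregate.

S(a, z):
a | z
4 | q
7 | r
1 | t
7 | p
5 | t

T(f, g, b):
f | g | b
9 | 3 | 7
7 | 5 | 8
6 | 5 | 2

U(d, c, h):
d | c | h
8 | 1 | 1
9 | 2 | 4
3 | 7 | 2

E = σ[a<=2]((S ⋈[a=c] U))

σ filters on a, owned by the left side.
E' = (σ[a<=2](S) ⋈[a=c] U)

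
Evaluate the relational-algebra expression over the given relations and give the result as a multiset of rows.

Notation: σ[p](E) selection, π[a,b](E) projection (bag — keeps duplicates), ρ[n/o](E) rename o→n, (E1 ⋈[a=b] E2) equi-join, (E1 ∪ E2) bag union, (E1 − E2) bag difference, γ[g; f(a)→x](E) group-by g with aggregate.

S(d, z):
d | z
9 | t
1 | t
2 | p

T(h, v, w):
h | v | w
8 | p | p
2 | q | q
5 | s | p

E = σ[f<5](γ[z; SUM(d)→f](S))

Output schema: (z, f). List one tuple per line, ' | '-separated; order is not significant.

Per-node cardinality:
  S → 3
  γ[z; SUM(d)→f](S) → 2
  σ[f<5](γ[z; SUM(d)→f](S)) → 1

== RESULT ==
z | f
p | 2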